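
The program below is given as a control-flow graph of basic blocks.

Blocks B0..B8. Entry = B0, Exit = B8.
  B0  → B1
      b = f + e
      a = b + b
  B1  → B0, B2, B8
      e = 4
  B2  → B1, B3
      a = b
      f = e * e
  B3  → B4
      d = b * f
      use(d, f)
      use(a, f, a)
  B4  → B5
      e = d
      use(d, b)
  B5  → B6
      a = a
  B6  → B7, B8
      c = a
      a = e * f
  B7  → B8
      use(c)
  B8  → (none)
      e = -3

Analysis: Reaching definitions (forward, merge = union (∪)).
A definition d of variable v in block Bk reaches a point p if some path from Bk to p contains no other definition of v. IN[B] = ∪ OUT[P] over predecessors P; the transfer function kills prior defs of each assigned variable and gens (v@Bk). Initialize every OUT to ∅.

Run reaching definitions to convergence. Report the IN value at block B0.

Answer: {a@B0, a@B2, b@B0, e@B1, f@B2}

Trace:
Converged values:
  B0:   IN={a@B0, a@B2, b@B0, e@B1, f@B2}   OUT={a@B0, b@B0, e@B1, f@B2}
  B1:   IN={a@B0, a@B2, b@B0, e@B1, f@B2}   OUT={a@B0, a@B2, b@B0, e@B1, f@B2}
  B2:   IN={a@B0, a@B2, b@B0, e@B1, f@B2}   OUT={a@B2, b@B0, e@B1, f@B2}
  B3:   IN={a@B2, b@B0, e@B1, f@B2}   OUT={a@B2, b@B0, d@B3, e@B1, f@B2}
  B4:   IN={a@B2, b@B0, d@B3, e@B1, f@B2}   OUT={a@B2, b@B0, d@B3, e@B4, f@B2}
  B5:   IN={a@B2, b@B0, d@B3, e@B4, f@B2}   OUT={a@B5, b@B0, d@B3, e@B4, f@B2}
  B6:   IN={a@B5, b@B0, d@B3, e@B4, f@B2}   OUT={a@B6, b@B0, c@B6, d@B3, e@B4, f@B2}
  B7:   IN={a@B6, b@B0, c@B6, d@B3, e@B4, f@B2}   OUT={a@B6, b@B0, c@B6, d@B3, e@B4, f@B2}
  B8:   IN={a@B0, a@B2, a@B6, b@B0, c@B6, d@B3, e@B1, e@B4, f@B2}   OUT={a@B0, a@B2, a@B6, b@B0, c@B6, d@B3, e@B8, f@B2}

Merge at B0 (entry node, so the boundary value {} is joined with the incoming edge(s)): IN[B0] = {} ⊔ OUT[B1] = {a@B0, a@B2, b@B0, e@B1, f@B2}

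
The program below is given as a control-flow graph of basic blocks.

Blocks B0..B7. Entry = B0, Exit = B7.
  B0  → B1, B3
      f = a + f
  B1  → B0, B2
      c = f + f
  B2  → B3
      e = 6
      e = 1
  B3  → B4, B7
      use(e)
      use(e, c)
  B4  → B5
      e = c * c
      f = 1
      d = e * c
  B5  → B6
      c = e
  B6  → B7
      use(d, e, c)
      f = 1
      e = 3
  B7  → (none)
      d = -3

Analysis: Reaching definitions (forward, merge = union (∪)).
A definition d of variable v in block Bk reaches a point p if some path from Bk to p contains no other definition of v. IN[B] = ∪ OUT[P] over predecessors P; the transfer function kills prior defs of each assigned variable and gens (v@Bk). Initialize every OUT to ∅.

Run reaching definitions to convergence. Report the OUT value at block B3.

Converged values:
  B0: | IN={c@B1, f@B0} | OUT={c@B1, f@B0}
  B1: | IN={c@B1, f@B0} | OUT={c@B1, f@B0}
  B2: | IN={c@B1, f@B0} | OUT={c@B1, e@B2, f@B0}
  B3: | IN={c@B1, e@B2, f@B0} | OUT={c@B1, e@B2, f@B0}
  B4: | IN={c@B1, e@B2, f@B0} | OUT={c@B1, d@B4, e@B4, f@B4}
  B5: | IN={c@B1, d@B4, e@B4, f@B4} | OUT={c@B5, d@B4, e@B4, f@B4}
  B6: | IN={c@B5, d@B4, e@B4, f@B4} | OUT={c@B5, d@B4, e@B6, f@B6}
  B7: | IN={c@B1, c@B5, d@B4, e@B2, e@B6, f@B0, f@B6} | OUT={c@B1, c@B5, d@B7, e@B2, e@B6, f@B0, f@B6}

Merge at B3: IN[B3] = OUT[B0] ⊔ OUT[B2] = {c@B1, e@B2, f@B0}
Applying B3's transfer function to that IN value gives OUT[B3] (row B3 above).

Answer: {c@B1, e@B2, f@B0}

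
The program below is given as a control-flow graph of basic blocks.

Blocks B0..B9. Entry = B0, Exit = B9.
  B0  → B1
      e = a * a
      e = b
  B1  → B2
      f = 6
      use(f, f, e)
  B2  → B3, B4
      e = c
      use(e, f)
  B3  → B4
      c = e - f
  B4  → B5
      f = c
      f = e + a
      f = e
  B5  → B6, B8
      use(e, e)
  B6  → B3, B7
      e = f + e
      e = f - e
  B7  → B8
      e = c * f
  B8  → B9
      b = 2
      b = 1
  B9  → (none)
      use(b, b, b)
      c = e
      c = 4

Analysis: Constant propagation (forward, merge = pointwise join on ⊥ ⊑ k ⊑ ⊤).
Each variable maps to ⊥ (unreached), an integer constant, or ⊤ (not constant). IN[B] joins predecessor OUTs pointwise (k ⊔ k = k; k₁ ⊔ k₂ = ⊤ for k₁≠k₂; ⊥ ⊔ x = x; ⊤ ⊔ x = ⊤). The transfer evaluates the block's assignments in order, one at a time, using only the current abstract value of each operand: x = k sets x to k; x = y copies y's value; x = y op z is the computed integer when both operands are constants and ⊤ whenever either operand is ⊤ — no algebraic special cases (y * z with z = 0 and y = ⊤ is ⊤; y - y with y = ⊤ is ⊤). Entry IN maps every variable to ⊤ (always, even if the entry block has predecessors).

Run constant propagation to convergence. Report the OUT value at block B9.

Answer: {a: ⊤, b: 1, c: 4, d: ⊤, e: ⊤, f: ⊤}

Trace:
Per-block solution:
  B0:   IN=(all ⊤)   OUT=(all ⊤)
  B1:   IN=(all ⊤)   OUT={f:6; rest ⊤}
  B2:   IN={f:6; rest ⊤}   OUT={f:6; rest ⊤}
  B3:   IN=(all ⊤)   OUT=(all ⊤)
  B4:   IN=(all ⊤)   OUT=(all ⊤)
  B5:   IN=(all ⊤)   OUT=(all ⊤)
  B6:   IN=(all ⊤)   OUT=(all ⊤)
  B7:   IN=(all ⊤)   OUT=(all ⊤)
  B8:   IN=(all ⊤)   OUT={b:1; rest ⊤}
  B9:   IN={b:1; rest ⊤}   OUT={b:1, c:4; rest ⊤}

Merge at B9: IN[B9] = OUT[B8] = {a: ⊤, b: 1, c: ⊤, d: ⊤, e: ⊤, f: ⊤}
Applying B9's transfer function to that IN value gives OUT[B9] (row B9 above).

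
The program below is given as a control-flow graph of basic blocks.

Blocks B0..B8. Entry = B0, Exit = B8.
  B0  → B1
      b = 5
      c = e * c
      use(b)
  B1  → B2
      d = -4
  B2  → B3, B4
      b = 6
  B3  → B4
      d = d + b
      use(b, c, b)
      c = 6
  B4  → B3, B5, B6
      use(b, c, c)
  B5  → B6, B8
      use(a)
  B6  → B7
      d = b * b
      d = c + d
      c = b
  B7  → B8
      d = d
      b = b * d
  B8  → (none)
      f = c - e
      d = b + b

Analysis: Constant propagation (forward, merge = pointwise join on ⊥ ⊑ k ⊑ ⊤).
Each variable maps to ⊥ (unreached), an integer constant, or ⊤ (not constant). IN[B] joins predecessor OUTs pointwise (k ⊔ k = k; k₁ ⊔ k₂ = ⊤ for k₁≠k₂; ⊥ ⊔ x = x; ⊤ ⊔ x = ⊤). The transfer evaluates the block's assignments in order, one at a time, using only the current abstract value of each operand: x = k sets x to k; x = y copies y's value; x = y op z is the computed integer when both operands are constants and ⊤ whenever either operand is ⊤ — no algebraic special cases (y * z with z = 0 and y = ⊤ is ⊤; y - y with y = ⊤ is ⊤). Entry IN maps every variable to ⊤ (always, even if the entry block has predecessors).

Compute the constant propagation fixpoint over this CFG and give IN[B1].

Per-block solution:
  B0:  IN=(all ⊤)  OUT={b:5; rest ⊤}
  B1:  IN={b:5; rest ⊤}  OUT={b:5, d:-4; rest ⊤}
  B2:  IN={b:5, d:-4; rest ⊤}  OUT={b:6, d:-4; rest ⊤}
  B3:  IN={b:6; rest ⊤}  OUT={b:6, c:6; rest ⊤}
  B4:  IN={b:6; rest ⊤}  OUT={b:6; rest ⊤}
  B5:  IN={b:6; rest ⊤}  OUT={b:6; rest ⊤}
  B6:  IN={b:6; rest ⊤}  OUT={b:6, c:6; rest ⊤}
  B7:  IN={b:6, c:6; rest ⊤}  OUT={c:6; rest ⊤}
  B8:  IN=(all ⊤)  OUT=(all ⊤)

Merge at B1: IN[B1] = OUT[B0] = {a: ⊤, b: 5, c: ⊤, d: ⊤, e: ⊤, f: ⊤}

Answer: {a: ⊤, b: 5, c: ⊤, d: ⊤, e: ⊤, f: ⊤}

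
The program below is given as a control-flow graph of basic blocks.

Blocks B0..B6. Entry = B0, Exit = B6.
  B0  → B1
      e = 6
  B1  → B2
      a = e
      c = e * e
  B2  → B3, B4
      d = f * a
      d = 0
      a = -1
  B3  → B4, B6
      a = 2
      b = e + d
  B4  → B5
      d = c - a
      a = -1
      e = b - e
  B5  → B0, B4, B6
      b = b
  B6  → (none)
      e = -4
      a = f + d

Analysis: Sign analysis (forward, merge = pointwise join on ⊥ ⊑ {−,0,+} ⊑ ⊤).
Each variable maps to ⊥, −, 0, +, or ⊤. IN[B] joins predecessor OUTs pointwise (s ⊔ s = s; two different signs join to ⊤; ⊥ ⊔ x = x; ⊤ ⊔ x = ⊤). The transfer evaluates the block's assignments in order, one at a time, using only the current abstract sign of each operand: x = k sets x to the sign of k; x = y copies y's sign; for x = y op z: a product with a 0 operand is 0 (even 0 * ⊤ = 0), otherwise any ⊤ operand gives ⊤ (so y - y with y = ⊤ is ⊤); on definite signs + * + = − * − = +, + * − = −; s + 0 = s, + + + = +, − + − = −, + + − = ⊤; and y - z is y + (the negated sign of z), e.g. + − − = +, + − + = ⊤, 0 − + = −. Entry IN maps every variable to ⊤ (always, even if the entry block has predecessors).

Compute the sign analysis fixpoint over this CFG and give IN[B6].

Per-block solution:
  B0: | IN=(all ⊤) | OUT={e:+; rest ⊤}
  B1: | IN={e:+; rest ⊤} | OUT={a:+, c:+, e:+; rest ⊤}
  B2: | IN={a:+, c:+, e:+; rest ⊤} | OUT={a:-, c:+, d:0, e:+; rest ⊤}
  B3: | IN={a:-, c:+, d:0, e:+; rest ⊤} | OUT={a:+, b:+, c:+, d:0, e:+; rest ⊤}
  B4: | IN={c:+; rest ⊤} | OUT={a:-, c:+; rest ⊤}
  B5: | IN={a:-, c:+; rest ⊤} | OUT={a:-, c:+; rest ⊤}
  B6: | IN={c:+; rest ⊤} | OUT={c:+, e:-; rest ⊤}

Merge at B6: IN[B6] = OUT[B3] ⊔ OUT[B5] = {a: ⊤, b: ⊤, c: +, d: ⊤, e: ⊤, f: ⊤}

Answer: {a: ⊤, b: ⊤, c: +, d: ⊤, e: ⊤, f: ⊤}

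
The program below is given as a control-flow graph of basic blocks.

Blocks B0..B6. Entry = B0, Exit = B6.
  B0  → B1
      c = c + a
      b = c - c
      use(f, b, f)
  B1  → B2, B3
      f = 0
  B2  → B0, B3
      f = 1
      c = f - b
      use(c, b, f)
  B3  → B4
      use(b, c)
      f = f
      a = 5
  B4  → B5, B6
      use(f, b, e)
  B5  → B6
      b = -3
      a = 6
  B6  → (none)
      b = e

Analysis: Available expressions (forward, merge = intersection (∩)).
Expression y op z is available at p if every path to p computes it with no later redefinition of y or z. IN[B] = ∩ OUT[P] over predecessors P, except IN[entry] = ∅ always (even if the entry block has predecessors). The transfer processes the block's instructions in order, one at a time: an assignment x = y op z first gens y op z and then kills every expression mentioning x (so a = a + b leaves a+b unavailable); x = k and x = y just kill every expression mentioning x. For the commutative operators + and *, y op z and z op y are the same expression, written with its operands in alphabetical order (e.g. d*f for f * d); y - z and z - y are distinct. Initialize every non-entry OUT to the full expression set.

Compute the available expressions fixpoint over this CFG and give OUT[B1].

Per-block solution:
  B0:  IN={}  OUT={c-c}
  B1:  IN={c-c}  OUT={c-c}
  B2:  IN={c-c}  OUT={f-b}
  B3:  IN={}  OUT={}
  B4:  IN={}  OUT={}
  B5:  IN={}  OUT={}
  B6:  IN={}  OUT={}

Merge at B1: IN[B1] = OUT[B0] = {c-c}
Applying B1's transfer function to that IN value gives OUT[B1] (row B1 above).

Answer: {c-c}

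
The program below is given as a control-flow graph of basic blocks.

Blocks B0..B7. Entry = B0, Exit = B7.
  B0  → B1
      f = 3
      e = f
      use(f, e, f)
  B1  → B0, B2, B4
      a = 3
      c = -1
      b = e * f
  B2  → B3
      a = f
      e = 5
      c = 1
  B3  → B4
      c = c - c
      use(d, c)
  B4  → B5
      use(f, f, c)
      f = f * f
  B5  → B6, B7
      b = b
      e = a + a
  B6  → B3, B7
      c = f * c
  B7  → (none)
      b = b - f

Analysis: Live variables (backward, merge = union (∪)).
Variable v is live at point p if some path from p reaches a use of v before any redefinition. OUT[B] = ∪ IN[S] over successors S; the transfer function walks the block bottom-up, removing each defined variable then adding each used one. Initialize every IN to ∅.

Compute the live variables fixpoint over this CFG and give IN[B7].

Answer: {b, f}

Working:
Fixpoint table:
  B0: | IN={d} | OUT={d, e, f}
  B1: | IN={d, e, f} | OUT={a, b, c, d, f}
  B2: | IN={b, d, f} | OUT={a, b, c, d, f}
  B3: | IN={a, b, c, d, f} | OUT={a, b, c, d, f}
  B4: | IN={a, b, c, d, f} | OUT={a, b, c, d, f}
  B5: | IN={a, b, c, d, f} | OUT={a, b, c, d, f}
  B6: | IN={a, b, c, d, f} | OUT={a, b, c, d, f}
  B7: | IN={b, f} | OUT={}

B7 is the boundary node: OUT[B7] = {}
Applying B7's transfer function to that OUT value gives IN[B7] (row B7 above).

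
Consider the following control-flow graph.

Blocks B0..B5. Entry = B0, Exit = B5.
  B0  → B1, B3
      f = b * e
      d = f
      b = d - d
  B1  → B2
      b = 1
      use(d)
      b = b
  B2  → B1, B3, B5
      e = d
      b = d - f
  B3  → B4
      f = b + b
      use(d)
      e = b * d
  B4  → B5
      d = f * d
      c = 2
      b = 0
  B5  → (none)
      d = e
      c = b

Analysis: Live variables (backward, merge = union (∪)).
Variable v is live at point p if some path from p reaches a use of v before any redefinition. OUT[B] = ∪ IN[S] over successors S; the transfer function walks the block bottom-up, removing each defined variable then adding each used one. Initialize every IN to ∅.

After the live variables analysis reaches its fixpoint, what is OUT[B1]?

Answer: {d, f}

Derivation:
Fixpoint table:
  B0:  IN={b, e}  OUT={b, d, f}
  B1:  IN={d, f}  OUT={d, f}
  B2:  IN={d, f}  OUT={b, d, e, f}
  B3:  IN={b, d}  OUT={d, e, f}
  B4:  IN={d, e, f}  OUT={b, e}
  B5:  IN={b, e}  OUT={}

Merge at B1: OUT[B1] = IN[B2] = {d, f}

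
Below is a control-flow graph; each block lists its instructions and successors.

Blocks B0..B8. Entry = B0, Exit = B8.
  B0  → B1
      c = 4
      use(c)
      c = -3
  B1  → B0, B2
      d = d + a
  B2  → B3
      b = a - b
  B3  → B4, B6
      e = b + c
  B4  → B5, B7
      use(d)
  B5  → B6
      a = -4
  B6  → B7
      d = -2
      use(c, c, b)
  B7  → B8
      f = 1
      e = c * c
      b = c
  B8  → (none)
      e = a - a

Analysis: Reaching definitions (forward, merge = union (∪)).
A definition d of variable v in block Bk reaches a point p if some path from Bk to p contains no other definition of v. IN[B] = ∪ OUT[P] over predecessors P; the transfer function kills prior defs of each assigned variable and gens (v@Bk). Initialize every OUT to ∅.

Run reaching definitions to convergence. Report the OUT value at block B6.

Answer: {a@B5, b@B2, c@B0, d@B6, e@B3}

Derivation:
Per-block solution:
  B0:  IN={c@B0, d@B1}  OUT={c@B0, d@B1}
  B1:  IN={c@B0, d@B1}  OUT={c@B0, d@B1}
  B2:  IN={c@B0, d@B1}  OUT={b@B2, c@B0, d@B1}
  B3:  IN={b@B2, c@B0, d@B1}  OUT={b@B2, c@B0, d@B1, e@B3}
  B4:  IN={b@B2, c@B0, d@B1, e@B3}  OUT={b@B2, c@B0, d@B1, e@B3}
  B5:  IN={b@B2, c@B0, d@B1, e@B3}  OUT={a@B5, b@B2, c@B0, d@B1, e@B3}
  B6:  IN={a@B5, b@B2, c@B0, d@B1, e@B3}  OUT={a@B5, b@B2, c@B0, d@B6, e@B3}
  B7:  IN={a@B5, b@B2, c@B0, d@B1, d@B6, e@B3}  OUT={a@B5, b@B7, c@B0, d@B1, d@B6, e@B7, f@B7}
  B8:  IN={a@B5, b@B7, c@B0, d@B1, d@B6, e@B7, f@B7}  OUT={a@B5, b@B7, c@B0, d@B1, d@B6, e@B8, f@B7}

Merge at B6: IN[B6] = OUT[B3] ⊔ OUT[B5] = {a@B5, b@B2, c@B0, d@B1, e@B3}
Applying B6's transfer function to that IN value gives OUT[B6] (row B6 above).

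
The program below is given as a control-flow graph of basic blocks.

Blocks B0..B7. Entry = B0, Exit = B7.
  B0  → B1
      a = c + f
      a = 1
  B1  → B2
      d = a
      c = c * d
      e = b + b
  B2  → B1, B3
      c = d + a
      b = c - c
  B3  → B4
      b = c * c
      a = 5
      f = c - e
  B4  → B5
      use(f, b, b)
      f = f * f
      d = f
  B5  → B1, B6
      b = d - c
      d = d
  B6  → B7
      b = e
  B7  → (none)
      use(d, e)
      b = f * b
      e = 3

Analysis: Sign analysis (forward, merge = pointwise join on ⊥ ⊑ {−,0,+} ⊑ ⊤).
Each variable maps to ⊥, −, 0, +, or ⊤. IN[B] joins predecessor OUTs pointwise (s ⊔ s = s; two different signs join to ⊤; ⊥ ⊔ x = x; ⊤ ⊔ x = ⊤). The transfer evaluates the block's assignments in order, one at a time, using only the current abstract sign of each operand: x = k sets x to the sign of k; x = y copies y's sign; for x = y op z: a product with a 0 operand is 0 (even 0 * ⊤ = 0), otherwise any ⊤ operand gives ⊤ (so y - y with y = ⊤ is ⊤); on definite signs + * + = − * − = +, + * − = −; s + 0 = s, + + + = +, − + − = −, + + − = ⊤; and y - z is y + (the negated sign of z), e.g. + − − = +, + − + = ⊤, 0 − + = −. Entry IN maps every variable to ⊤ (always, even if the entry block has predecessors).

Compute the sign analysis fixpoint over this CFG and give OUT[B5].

Fixpoint table:
  B0: | IN=(all ⊤) | OUT={a:+; rest ⊤}
  B1: | IN={a:+; rest ⊤} | OUT={a:+, d:+; rest ⊤}
  B2: | IN={a:+, d:+; rest ⊤} | OUT={a:+, c:+, d:+; rest ⊤}
  B3: | IN={a:+, c:+, d:+; rest ⊤} | OUT={a:+, b:+, c:+, d:+; rest ⊤}
  B4: | IN={a:+, b:+, c:+, d:+; rest ⊤} | OUT={a:+, b:+, c:+; rest ⊤}
  B5: | IN={a:+, b:+, c:+; rest ⊤} | OUT={a:+, c:+; rest ⊤}
  B6: | IN={a:+, c:+; rest ⊤} | OUT={a:+, c:+; rest ⊤}
  B7: | IN={a:+, c:+; rest ⊤} | OUT={a:+, c:+, e:+; rest ⊤}

Merge at B5: IN[B5] = OUT[B4] = {a: +, b: +, c: +, d: ⊤, e: ⊤, f: ⊤}
Applying B5's transfer function to that IN value gives OUT[B5] (row B5 above).

Answer: {a: +, b: ⊤, c: +, d: ⊤, e: ⊤, f: ⊤}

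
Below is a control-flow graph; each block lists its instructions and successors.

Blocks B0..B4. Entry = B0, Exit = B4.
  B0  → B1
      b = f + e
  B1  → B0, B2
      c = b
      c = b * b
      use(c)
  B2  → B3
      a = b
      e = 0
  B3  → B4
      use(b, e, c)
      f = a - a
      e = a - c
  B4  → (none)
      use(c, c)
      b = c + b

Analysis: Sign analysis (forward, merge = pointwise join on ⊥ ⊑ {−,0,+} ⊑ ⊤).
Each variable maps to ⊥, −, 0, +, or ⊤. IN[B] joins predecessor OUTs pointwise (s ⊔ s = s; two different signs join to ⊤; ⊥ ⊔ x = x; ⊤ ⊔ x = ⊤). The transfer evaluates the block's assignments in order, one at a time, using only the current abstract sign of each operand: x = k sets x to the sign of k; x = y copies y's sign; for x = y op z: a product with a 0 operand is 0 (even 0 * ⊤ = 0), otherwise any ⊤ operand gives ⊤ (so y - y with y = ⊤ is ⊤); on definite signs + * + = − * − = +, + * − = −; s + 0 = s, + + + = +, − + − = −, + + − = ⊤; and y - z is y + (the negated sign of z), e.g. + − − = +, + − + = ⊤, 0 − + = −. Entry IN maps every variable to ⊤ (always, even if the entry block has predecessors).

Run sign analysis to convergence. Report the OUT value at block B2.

Converged values:
  B0: | IN=(all ⊤) | OUT=(all ⊤)
  B1: | IN=(all ⊤) | OUT=(all ⊤)
  B2: | IN=(all ⊤) | OUT={e:0; rest ⊤}
  B3: | IN={e:0; rest ⊤} | OUT=(all ⊤)
  B4: | IN=(all ⊤) | OUT=(all ⊤)

Merge at B2: IN[B2] = OUT[B1] = {a: ⊤, b: ⊤, c: ⊤, d: ⊤, e: ⊤, f: ⊤}
Applying B2's transfer function to that IN value gives OUT[B2] (row B2 above).

Answer: {a: ⊤, b: ⊤, c: ⊤, d: ⊤, e: 0, f: ⊤}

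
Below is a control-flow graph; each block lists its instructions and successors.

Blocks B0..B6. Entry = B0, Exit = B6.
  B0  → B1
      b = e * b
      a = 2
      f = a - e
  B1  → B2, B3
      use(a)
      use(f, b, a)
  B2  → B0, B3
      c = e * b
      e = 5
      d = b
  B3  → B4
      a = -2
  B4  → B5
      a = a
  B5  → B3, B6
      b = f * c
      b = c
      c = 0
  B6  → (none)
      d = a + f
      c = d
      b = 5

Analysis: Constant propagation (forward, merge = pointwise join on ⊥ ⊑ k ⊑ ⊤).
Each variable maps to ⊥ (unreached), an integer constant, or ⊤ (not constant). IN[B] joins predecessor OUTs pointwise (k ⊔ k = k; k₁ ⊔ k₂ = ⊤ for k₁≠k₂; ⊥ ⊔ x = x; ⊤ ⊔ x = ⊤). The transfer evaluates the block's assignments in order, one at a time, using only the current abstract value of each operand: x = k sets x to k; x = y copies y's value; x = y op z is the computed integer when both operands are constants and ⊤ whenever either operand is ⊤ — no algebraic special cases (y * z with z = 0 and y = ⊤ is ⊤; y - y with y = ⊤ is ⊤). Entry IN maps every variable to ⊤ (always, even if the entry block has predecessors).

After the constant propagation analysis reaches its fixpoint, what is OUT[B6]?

Answer: {a: -2, b: 5, c: ⊤, d: ⊤, e: ⊤, f: ⊤}

Trace:
Converged values:
  B0:   IN=(all ⊤)   OUT={a:2; rest ⊤}
  B1:   IN={a:2; rest ⊤}   OUT={a:2; rest ⊤}
  B2:   IN={a:2; rest ⊤}   OUT={a:2, e:5; rest ⊤}
  B3:   IN=(all ⊤)   OUT={a:-2; rest ⊤}
  B4:   IN={a:-2; rest ⊤}   OUT={a:-2; rest ⊤}
  B5:   IN={a:-2; rest ⊤}   OUT={a:-2, c:0; rest ⊤}
  B6:   IN={a:-2, c:0; rest ⊤}   OUT={a:-2, b:5; rest ⊤}

Merge at B6: IN[B6] = OUT[B5] = {a: -2, b: ⊤, c: 0, d: ⊤, e: ⊤, f: ⊤}
Applying B6's transfer function to that IN value gives OUT[B6] (row B6 above).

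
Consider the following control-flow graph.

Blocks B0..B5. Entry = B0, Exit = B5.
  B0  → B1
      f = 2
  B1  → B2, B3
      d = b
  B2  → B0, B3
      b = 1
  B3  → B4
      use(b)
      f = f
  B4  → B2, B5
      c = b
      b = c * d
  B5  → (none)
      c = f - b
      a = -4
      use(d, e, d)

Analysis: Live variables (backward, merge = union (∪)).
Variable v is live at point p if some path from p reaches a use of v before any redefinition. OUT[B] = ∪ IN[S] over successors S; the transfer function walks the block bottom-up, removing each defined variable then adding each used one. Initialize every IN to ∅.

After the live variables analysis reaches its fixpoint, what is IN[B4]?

Fixpoint table:
  B0:  IN={b, e}  OUT={b, e, f}
  B1:  IN={b, e, f}  OUT={b, d, e, f}
  B2:  IN={d, e, f}  OUT={b, d, e, f}
  B3:  IN={b, d, e, f}  OUT={b, d, e, f}
  B4:  IN={b, d, e, f}  OUT={b, d, e, f}
  B5:  IN={b, d, e, f}  OUT={}

Merge at B4: OUT[B4] = IN[B2] ⊔ IN[B5] = {b, d, e, f}
Applying B4's transfer function to that OUT value gives IN[B4] (row B4 above).

Answer: {b, d, e, f}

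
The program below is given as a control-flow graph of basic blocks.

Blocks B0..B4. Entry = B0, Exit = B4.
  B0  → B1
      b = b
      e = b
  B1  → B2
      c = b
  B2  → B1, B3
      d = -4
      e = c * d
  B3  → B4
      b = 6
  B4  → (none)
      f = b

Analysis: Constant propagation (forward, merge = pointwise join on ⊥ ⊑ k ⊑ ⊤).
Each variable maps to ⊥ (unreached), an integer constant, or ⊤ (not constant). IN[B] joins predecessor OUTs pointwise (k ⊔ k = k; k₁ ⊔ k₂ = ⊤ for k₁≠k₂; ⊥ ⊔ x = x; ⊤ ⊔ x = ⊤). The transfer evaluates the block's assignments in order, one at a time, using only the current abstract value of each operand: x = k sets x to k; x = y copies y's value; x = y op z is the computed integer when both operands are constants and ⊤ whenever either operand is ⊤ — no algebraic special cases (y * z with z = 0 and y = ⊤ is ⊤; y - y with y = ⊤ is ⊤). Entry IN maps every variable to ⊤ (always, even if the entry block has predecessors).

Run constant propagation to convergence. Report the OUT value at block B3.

Per-block solution:
  B0: | IN=(all ⊤) | OUT=(all ⊤)
  B1: | IN=(all ⊤) | OUT=(all ⊤)
  B2: | IN=(all ⊤) | OUT={d:-4; rest ⊤}
  B3: | IN={d:-4; rest ⊤} | OUT={b:6, d:-4; rest ⊤}
  B4: | IN={b:6, d:-4; rest ⊤} | OUT={b:6, d:-4, f:6; rest ⊤}

Merge at B3: IN[B3] = OUT[B2] = {a: ⊤, b: ⊤, c: ⊤, d: -4, e: ⊤, f: ⊤}
Applying B3's transfer function to that IN value gives OUT[B3] (row B3 above).

Answer: {a: ⊤, b: 6, c: ⊤, d: -4, e: ⊤, f: ⊤}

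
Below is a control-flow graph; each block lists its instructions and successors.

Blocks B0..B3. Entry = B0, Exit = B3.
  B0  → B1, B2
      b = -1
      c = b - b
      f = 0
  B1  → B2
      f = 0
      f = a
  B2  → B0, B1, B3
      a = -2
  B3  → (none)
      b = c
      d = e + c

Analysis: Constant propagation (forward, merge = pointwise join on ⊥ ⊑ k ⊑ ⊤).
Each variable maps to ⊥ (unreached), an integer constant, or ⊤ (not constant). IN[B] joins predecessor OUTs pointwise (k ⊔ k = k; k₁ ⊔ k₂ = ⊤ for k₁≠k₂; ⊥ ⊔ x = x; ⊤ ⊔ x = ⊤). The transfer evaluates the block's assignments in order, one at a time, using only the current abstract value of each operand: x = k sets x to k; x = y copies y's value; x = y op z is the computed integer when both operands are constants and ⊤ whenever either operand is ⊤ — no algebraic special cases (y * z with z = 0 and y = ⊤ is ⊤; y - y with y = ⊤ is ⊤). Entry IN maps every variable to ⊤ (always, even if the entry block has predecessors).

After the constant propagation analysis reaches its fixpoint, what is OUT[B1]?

Answer: {a: ⊤, b: -1, c: 0, d: ⊤, e: ⊤, f: ⊤}

Derivation:
Fixpoint table:
  B0:   IN=(all ⊤)   OUT={b:-1, c:0, f:0; rest ⊤}
  B1:   IN={b:-1, c:0; rest ⊤}   OUT={b:-1, c:0; rest ⊤}
  B2:   IN={b:-1, c:0; rest ⊤}   OUT={a:-2, b:-1, c:0; rest ⊤}
  B3:   IN={a:-2, b:-1, c:0; rest ⊤}   OUT={a:-2, b:0, c:0; rest ⊤}

Merge at B1: IN[B1] = OUT[B0] ⊔ OUT[B2] = {a: ⊤, b: -1, c: 0, d: ⊤, e: ⊤, f: ⊤}
Applying B1's transfer function to that IN value gives OUT[B1] (row B1 above).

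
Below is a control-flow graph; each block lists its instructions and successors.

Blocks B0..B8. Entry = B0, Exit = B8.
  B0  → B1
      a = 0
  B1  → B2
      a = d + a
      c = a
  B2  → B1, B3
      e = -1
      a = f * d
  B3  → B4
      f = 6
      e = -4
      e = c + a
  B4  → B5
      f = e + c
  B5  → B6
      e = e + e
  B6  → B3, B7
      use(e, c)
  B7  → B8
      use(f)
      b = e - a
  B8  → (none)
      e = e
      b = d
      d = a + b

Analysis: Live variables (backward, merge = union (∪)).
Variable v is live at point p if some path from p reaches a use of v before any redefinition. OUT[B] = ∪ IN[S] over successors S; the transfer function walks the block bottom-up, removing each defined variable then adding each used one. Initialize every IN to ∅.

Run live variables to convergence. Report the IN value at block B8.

Converged values:
  B0:  IN={d, f}  OUT={a, d, f}
  B1:  IN={a, d, f}  OUT={c, d, f}
  B2:  IN={c, d, f}  OUT={a, c, d, f}
  B3:  IN={a, c, d}  OUT={a, c, d, e}
  B4:  IN={a, c, d, e}  OUT={a, c, d, e, f}
  B5:  IN={a, c, d, e, f}  OUT={a, c, d, e, f}
  B6:  IN={a, c, d, e, f}  OUT={a, c, d, e, f}
  B7:  IN={a, d, e, f}  OUT={a, d, e}
  B8:  IN={a, d, e}  OUT={}

B8 is the boundary node: OUT[B8] = {}
Applying B8's transfer function to that OUT value gives IN[B8] (row B8 above).

Answer: {a, d, e}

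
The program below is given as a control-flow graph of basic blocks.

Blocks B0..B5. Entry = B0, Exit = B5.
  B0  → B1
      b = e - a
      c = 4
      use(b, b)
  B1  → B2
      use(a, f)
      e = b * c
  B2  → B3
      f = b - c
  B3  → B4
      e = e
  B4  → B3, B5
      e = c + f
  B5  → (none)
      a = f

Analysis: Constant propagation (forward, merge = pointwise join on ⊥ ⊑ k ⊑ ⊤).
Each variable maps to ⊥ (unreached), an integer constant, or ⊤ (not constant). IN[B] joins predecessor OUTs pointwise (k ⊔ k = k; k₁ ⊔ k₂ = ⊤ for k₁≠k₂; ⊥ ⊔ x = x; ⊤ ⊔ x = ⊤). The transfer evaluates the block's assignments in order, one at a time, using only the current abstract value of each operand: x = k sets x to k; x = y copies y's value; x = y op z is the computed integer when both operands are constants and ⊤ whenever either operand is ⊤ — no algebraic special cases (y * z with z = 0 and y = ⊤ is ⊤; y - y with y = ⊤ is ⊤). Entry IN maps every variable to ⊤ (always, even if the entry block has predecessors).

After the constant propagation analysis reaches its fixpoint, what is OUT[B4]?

Per-block solution:
  B0:  IN=(all ⊤)  OUT={c:4; rest ⊤}
  B1:  IN={c:4; rest ⊤}  OUT={c:4; rest ⊤}
  B2:  IN={c:4; rest ⊤}  OUT={c:4; rest ⊤}
  B3:  IN={c:4; rest ⊤}  OUT={c:4; rest ⊤}
  B4:  IN={c:4; rest ⊤}  OUT={c:4; rest ⊤}
  B5:  IN={c:4; rest ⊤}  OUT={c:4; rest ⊤}

Merge at B4: IN[B4] = OUT[B3] = {a: ⊤, b: ⊤, c: 4, d: ⊤, e: ⊤, f: ⊤}
Applying B4's transfer function to that IN value gives OUT[B4] (row B4 above).

Answer: {a: ⊤, b: ⊤, c: 4, d: ⊤, e: ⊤, f: ⊤}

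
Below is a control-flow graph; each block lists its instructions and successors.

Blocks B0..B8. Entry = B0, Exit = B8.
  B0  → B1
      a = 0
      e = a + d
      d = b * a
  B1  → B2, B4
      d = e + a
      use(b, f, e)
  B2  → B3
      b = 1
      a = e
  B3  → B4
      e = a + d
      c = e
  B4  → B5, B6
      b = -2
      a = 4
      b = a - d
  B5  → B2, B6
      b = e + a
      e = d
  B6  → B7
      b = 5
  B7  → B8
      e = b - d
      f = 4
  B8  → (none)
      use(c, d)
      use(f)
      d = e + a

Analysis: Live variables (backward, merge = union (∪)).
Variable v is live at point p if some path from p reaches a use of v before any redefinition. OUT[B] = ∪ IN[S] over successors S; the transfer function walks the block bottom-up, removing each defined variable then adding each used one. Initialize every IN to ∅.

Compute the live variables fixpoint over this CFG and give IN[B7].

Answer: {a, b, c, d}

Working:
Fixpoint table:
  B0:   IN={b, c, d, f}   OUT={a, b, c, e, f}
  B1:   IN={a, b, c, e, f}   OUT={c, d, e}
  B2:   IN={d, e}   OUT={a, d}
  B3:   IN={a, d}   OUT={c, d, e}
  B4:   IN={c, d, e}   OUT={a, c, d, e}
  B5:   IN={a, c, d, e}   OUT={a, c, d, e}
  B6:   IN={a, c, d}   OUT={a, b, c, d}
  B7:   IN={a, b, c, d}   OUT={a, c, d, e, f}
  B8:   IN={a, c, d, e, f}   OUT={}

Merge at B7: OUT[B7] = IN[B8] = {a, c, d, e, f}
Applying B7's transfer function to that OUT value gives IN[B7] (row B7 above).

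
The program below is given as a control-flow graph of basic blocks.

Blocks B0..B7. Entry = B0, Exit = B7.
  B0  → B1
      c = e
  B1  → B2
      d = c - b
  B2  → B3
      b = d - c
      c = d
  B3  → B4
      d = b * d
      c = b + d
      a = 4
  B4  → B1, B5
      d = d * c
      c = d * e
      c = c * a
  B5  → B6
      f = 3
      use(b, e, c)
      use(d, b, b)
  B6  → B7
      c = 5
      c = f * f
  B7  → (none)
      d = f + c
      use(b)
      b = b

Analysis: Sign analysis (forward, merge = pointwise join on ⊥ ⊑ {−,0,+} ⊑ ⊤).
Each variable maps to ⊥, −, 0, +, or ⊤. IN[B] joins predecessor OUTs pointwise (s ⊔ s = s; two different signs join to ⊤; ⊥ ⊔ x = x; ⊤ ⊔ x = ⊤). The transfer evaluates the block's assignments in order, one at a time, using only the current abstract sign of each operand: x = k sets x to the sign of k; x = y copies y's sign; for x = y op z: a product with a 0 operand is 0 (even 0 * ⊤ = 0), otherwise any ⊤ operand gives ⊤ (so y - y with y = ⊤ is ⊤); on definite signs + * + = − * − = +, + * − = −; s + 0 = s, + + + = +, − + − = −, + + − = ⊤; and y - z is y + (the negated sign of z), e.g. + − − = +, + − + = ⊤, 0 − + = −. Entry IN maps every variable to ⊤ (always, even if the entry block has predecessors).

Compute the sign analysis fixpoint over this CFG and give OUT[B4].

Per-block solution:
  B0:   IN=(all ⊤)   OUT=(all ⊤)
  B1:   IN=(all ⊤)   OUT=(all ⊤)
  B2:   IN=(all ⊤)   OUT=(all ⊤)
  B3:   IN=(all ⊤)   OUT={a:+; rest ⊤}
  B4:   IN={a:+; rest ⊤}   OUT={a:+; rest ⊤}
  B5:   IN={a:+; rest ⊤}   OUT={a:+, f:+; rest ⊤}
  B6:   IN={a:+, f:+; rest ⊤}   OUT={a:+, c:+, f:+; rest ⊤}
  B7:   IN={a:+, c:+, f:+; rest ⊤}   OUT={a:+, c:+, d:+, f:+; rest ⊤}

Merge at B4: IN[B4] = OUT[B3] = {a: +, b: ⊤, c: ⊤, d: ⊤, e: ⊤, f: ⊤}
Applying B4's transfer function to that IN value gives OUT[B4] (row B4 above).

Answer: {a: +, b: ⊤, c: ⊤, d: ⊤, e: ⊤, f: ⊤}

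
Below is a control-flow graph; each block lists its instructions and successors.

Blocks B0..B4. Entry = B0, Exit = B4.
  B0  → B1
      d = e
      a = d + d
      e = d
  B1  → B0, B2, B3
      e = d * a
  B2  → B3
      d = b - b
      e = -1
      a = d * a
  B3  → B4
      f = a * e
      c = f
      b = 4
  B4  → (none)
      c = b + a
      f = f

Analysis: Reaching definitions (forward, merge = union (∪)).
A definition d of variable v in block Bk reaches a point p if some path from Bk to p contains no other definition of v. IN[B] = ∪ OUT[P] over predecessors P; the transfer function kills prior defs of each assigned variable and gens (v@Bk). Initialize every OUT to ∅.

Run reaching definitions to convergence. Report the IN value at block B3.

Answer: {a@B0, a@B2, d@B0, d@B2, e@B1, e@B2}

Working:
Per-block solution:
  B0:  IN={a@B0, d@B0, e@B1}  OUT={a@B0, d@B0, e@B0}
  B1:  IN={a@B0, d@B0, e@B0}  OUT={a@B0, d@B0, e@B1}
  B2:  IN={a@B0, d@B0, e@B1}  OUT={a@B2, d@B2, e@B2}
  B3:  IN={a@B0, a@B2, d@B0, d@B2, e@B1, e@B2}  OUT={a@B0, a@B2, b@B3, c@B3, d@B0, d@B2, e@B1, e@B2, f@B3}
  B4:  IN={a@B0, a@B2, b@B3, c@B3, d@B0, d@B2, e@B1, e@B2, f@B3}  OUT={a@B0, a@B2, b@B3, c@B4, d@B0, d@B2, e@B1, e@B2, f@B4}

Merge at B3: IN[B3] = OUT[B1] ⊔ OUT[B2] = {a@B0, a@B2, d@B0, d@B2, e@B1, e@B2}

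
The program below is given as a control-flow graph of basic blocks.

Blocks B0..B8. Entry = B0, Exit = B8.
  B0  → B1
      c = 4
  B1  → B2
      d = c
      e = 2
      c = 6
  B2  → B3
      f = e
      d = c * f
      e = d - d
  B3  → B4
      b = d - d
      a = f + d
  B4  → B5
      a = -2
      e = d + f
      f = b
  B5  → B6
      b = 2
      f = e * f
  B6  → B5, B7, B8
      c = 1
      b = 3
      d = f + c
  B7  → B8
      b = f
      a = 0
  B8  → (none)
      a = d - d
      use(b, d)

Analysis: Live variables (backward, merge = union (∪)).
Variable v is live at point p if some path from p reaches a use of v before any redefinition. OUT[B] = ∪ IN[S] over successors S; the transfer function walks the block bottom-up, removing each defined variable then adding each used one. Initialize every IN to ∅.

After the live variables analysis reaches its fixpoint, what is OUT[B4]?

Per-block solution:
  B0:  IN={}  OUT={c}
  B1:  IN={c}  OUT={c, e}
  B2:  IN={c, e}  OUT={d, f}
  B3:  IN={d, f}  OUT={b, d, f}
  B4:  IN={b, d, f}  OUT={e, f}
  B5:  IN={e, f}  OUT={e, f}
  B6:  IN={e, f}  OUT={b, d, e, f}
  B7:  IN={d, f}  OUT={b, d}
  B8:  IN={b, d}  OUT={}

Merge at B4: OUT[B4] = IN[B5] = {e, f}

Answer: {e, f}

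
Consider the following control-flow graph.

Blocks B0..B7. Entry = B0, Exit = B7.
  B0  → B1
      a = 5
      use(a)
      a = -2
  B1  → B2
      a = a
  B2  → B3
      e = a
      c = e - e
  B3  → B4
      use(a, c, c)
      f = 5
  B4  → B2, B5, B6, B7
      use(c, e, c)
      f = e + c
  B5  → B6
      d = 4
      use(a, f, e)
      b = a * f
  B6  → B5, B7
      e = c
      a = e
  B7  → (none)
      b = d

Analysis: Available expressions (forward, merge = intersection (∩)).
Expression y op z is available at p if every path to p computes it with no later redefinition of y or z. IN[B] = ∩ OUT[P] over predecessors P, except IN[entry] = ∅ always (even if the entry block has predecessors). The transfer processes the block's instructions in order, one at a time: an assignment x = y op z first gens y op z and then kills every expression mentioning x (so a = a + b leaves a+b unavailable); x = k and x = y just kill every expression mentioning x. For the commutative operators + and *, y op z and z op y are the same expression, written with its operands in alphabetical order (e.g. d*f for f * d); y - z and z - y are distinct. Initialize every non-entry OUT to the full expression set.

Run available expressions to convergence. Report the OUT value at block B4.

Fixpoint table:
  B0: | IN={} | OUT={}
  B1: | IN={} | OUT={}
  B2: | IN={} | OUT={e-e}
  B3: | IN={e-e} | OUT={e-e}
  B4: | IN={e-e} | OUT={c+e, e-e}
  B5: | IN={} | OUT={a*f}
  B6: | IN={} | OUT={}
  B7: | IN={} | OUT={}

Merge at B4: IN[B4] = OUT[B3] = {e-e}
Applying B4's transfer function to that IN value gives OUT[B4] (row B4 above).

Answer: {c+e, e-e}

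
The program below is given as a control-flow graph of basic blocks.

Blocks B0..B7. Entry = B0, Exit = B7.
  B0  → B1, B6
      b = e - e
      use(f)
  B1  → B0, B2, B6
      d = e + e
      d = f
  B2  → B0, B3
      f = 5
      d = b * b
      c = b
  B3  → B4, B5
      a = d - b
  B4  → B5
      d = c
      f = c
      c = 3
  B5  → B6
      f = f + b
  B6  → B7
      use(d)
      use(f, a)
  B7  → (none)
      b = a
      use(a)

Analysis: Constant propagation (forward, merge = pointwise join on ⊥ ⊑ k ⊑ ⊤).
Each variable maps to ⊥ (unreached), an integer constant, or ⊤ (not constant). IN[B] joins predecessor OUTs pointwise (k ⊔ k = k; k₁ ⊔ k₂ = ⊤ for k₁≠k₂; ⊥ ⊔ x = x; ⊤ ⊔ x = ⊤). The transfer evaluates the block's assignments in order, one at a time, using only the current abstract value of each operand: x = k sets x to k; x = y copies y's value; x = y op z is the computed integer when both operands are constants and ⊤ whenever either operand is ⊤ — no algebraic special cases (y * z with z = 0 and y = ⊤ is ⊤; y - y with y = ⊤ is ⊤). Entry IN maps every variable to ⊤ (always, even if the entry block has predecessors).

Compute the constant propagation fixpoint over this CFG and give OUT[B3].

Answer: {a: ⊤, b: ⊤, c: ⊤, d: ⊤, e: ⊤, f: 5}

Working:
Per-block solution:
  B0:   IN=(all ⊤)   OUT=(all ⊤)
  B1:   IN=(all ⊤)   OUT=(all ⊤)
  B2:   IN=(all ⊤)   OUT={f:5; rest ⊤}
  B3:   IN={f:5; rest ⊤}   OUT={f:5; rest ⊤}
  B4:   IN={f:5; rest ⊤}   OUT={c:3; rest ⊤}
  B5:   IN=(all ⊤)   OUT=(all ⊤)
  B6:   IN=(all ⊤)   OUT=(all ⊤)
  B7:   IN=(all ⊤)   OUT=(all ⊤)

Merge at B3: IN[B3] = OUT[B2] = {a: ⊤, b: ⊤, c: ⊤, d: ⊤, e: ⊤, f: 5}
Applying B3's transfer function to that IN value gives OUT[B3] (row B3 above).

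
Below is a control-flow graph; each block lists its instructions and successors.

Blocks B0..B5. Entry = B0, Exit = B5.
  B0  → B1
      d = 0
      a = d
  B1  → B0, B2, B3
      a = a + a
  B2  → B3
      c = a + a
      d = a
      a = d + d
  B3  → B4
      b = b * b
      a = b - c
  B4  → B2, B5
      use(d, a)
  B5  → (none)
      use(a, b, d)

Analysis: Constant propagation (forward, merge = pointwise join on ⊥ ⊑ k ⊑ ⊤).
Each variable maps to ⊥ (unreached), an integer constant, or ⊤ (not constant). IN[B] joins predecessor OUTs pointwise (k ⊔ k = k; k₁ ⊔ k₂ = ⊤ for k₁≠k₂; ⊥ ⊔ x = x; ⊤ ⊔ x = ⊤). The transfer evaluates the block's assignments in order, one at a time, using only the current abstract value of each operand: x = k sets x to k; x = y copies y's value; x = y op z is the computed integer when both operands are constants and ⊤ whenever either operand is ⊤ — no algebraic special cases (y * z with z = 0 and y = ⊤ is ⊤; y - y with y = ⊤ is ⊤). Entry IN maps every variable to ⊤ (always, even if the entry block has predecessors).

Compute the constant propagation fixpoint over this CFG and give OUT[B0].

Converged values:
  B0: | IN=(all ⊤) | OUT={a:0, d:0; rest ⊤}
  B1: | IN={a:0, d:0; rest ⊤} | OUT={a:0, d:0; rest ⊤}
  B2: | IN=(all ⊤) | OUT=(all ⊤)
  B3: | IN=(all ⊤) | OUT=(all ⊤)
  B4: | IN=(all ⊤) | OUT=(all ⊤)
  B5: | IN=(all ⊤) | OUT=(all ⊤)

Merge at B0 (entry node, so the boundary value (all ⊤) is joined with the incoming edge(s)): IN[B0] = (all ⊤) ⊔ OUT[B1] = {a: ⊤, b: ⊤, c: ⊤, d: ⊤, e: ⊤, f: ⊤}
Applying B0's transfer function to that IN value gives OUT[B0] (row B0 above).

Answer: {a: 0, b: ⊤, c: ⊤, d: 0, e: ⊤, f: ⊤}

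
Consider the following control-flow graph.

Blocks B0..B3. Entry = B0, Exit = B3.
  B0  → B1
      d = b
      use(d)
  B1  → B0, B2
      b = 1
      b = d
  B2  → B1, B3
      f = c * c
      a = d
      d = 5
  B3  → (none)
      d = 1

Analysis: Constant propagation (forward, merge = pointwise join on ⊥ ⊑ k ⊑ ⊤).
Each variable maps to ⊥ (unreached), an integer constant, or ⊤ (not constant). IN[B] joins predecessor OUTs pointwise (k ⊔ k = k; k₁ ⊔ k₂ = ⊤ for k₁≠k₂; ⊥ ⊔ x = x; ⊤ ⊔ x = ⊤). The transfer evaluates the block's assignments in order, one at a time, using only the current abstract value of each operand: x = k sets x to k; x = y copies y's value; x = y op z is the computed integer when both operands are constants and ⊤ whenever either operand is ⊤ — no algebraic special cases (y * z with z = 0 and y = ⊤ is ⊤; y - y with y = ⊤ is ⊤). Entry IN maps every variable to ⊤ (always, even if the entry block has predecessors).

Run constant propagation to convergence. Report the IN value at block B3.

Answer: {a: ⊤, b: ⊤, c: ⊤, d: 5, e: ⊤, f: ⊤}

Trace:
Converged values:
  B0: | IN=(all ⊤) | OUT=(all ⊤)
  B1: | IN=(all ⊤) | OUT=(all ⊤)
  B2: | IN=(all ⊤) | OUT={d:5; rest ⊤}
  B3: | IN={d:5; rest ⊤} | OUT={d:1; rest ⊤}

Merge at B3: IN[B3] = OUT[B2] = {a: ⊤, b: ⊤, c: ⊤, d: 5, e: ⊤, f: ⊤}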